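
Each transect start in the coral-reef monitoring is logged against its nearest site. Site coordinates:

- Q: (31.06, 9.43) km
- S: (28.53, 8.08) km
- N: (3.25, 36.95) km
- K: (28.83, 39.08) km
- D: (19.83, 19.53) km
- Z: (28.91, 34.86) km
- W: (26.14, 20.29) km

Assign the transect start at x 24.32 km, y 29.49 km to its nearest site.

Squared distances to each site:
Q: 447.831; S: 476.112; N: 499.597; K: 112.308; D: 119.362; Z: 49.905; W: 87.952.
Minimum at Z.

Z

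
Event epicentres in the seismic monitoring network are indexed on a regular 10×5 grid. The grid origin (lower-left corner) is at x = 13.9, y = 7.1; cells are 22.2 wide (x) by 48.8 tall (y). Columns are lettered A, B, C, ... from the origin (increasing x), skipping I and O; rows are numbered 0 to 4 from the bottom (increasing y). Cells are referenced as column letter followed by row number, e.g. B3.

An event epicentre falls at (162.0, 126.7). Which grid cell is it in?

Column index: ⌊(162.0 − 13.9) / 22.2⌋ = ⌊6.671⌋ = 6 → column G
Row offset from origin: ⌊(126.7 − 7.1) / 48.8⌋ = ⌊2.451⌋ = 2 → row 2

G2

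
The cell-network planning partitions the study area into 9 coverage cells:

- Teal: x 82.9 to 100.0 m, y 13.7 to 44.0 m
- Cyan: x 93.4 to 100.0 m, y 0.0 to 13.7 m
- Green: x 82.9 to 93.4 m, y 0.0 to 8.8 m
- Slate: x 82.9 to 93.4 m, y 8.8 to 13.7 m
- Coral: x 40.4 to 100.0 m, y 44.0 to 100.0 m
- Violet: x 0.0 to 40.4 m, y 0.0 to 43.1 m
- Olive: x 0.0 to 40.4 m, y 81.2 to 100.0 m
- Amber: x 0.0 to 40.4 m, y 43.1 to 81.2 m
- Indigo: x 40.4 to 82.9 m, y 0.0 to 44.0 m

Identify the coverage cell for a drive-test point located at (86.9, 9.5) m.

The point has x = 86.9 and y = 9.5.
Only Slate satisfies 82.9 ≤ x ≤ 93.4 and 8.8 ≤ y ≤ 13.7.

Slate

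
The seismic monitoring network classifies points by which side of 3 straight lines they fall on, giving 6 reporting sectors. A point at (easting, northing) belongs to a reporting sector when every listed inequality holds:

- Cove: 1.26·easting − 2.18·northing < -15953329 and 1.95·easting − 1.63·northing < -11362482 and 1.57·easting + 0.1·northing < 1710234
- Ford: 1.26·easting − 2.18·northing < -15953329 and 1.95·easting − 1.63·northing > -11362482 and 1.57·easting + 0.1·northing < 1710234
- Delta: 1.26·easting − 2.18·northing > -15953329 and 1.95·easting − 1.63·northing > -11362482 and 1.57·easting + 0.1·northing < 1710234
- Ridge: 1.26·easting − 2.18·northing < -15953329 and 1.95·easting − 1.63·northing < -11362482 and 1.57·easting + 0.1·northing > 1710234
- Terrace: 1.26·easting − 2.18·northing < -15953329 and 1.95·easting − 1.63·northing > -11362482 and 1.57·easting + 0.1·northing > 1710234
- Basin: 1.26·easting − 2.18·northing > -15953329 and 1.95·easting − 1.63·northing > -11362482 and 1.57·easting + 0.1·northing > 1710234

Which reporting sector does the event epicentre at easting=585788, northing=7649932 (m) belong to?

Delta

1.26·585788 − 2.18·7649932 = -15938758.880, which is > -15953329
1.95·585788 − 1.63·7649932 = -11327102.560, which is > -11362482
1.57·585788 + 0.1·7649932 = 1684680.360, which is < 1710234
This sign pattern matches Delta.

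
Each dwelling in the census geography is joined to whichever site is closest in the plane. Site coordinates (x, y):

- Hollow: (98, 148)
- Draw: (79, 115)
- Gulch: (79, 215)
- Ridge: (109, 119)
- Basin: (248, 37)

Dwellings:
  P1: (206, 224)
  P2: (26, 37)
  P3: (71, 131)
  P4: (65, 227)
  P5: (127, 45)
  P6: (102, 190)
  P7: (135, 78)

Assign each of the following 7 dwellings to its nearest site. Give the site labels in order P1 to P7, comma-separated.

P1 → Gulch (d²=16210.00)
P2 → Draw (d²=8893.00)
P3 → Draw (d²=320.00)
P4 → Gulch (d²=340.00)
P5 → Ridge (d²=5800.00)
P6 → Gulch (d²=1154.00)
P7 → Ridge (d²=2357.00)

Gulch, Draw, Draw, Gulch, Ridge, Gulch, Ridge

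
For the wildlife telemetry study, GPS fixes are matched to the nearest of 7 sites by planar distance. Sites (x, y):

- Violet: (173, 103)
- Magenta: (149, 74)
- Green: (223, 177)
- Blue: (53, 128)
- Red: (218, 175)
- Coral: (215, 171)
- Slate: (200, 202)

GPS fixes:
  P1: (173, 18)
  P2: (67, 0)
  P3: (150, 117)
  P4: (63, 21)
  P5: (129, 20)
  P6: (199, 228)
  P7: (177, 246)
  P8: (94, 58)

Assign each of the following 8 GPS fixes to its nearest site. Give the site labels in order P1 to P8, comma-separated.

Magenta, Magenta, Violet, Magenta, Magenta, Slate, Slate, Magenta

P1 → Magenta (d²=3712.00)
P2 → Magenta (d²=12200.00)
P3 → Violet (d²=725.00)
P4 → Magenta (d²=10205.00)
P5 → Magenta (d²=3316.00)
P6 → Slate (d²=677.00)
P7 → Slate (d²=2465.00)
P8 → Magenta (d²=3281.00)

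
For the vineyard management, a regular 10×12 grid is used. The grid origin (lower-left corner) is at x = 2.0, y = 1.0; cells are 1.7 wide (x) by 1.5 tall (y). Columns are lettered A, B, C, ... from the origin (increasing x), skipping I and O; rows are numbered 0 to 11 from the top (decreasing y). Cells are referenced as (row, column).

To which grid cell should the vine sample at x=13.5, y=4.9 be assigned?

Column index: ⌊(13.5 − 2.0) / 1.7⌋ = ⌊6.765⌋ = 6 → column G
Row offset from origin: ⌊(4.9 − 1.0) / 1.5⌋ = ⌊2.600⌋ = 2 → row 9 (counted from top)

(9, G)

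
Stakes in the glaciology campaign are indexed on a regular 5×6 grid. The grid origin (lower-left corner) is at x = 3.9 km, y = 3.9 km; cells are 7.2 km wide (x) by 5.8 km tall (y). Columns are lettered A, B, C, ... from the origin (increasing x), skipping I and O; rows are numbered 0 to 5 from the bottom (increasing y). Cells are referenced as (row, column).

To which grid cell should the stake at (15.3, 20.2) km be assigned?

Column index: ⌊(15.3 − 3.9) / 7.2⌋ = ⌊1.583⌋ = 1 → column B
Row offset from origin: ⌊(20.2 − 3.9) / 5.8⌋ = ⌊2.810⌋ = 2 → row 2

(2, B)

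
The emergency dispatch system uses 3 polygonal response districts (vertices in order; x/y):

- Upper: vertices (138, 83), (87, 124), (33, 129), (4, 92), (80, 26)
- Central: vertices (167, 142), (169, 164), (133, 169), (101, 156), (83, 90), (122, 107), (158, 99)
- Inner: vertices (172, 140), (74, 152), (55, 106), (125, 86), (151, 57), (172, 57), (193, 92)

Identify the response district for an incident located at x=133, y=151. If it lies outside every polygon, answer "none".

Cast a ray rightward from (133, 151). For each polygon, the edges (by vertex number in listed order) whose endpoints lie on opposite sides of y = 151, where each meets that height, and whether that is right or left of the point:
Upper: no edge straddles that height → 0 crossings.
Central: 1–2 at x≈167.8 (right), 4–5 at x≈99.6 (left) → 1 crossing.
Inner: 1–2 at x≈82.2 (left), 2–3 at x≈73.6 (left) → 0 crossings.
Only Central has an odd count, so the point is inside Central.

Central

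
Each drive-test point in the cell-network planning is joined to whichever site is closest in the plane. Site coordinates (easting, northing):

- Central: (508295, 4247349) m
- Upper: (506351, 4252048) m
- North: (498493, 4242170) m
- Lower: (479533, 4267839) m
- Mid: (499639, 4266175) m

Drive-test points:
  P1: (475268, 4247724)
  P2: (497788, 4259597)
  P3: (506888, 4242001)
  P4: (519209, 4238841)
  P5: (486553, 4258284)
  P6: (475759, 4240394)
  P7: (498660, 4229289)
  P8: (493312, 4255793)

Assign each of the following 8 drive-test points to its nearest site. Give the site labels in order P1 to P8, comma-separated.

P1 → Lower (d²=422803450.00)
P2 → Mid (d²=46696285.00)
P3 → Central (d²=30580753.00)
P4 → Central (d²=191501460.00)
P5 → Lower (d²=140578425.00)
P6 → North (d²=519988932.00)
P7 → North (d²=165948050.00)
P8 → Mid (d²=147816853.00)

Lower, Mid, Central, Central, Lower, North, North, Mid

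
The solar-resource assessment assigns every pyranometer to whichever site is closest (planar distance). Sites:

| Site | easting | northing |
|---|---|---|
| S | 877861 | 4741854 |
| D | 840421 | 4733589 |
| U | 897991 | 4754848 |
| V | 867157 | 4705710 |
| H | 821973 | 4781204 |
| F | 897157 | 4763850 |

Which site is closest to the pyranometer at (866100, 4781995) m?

F

Squared distances to each site:
S: 1749621002.000; D: 3002551877.000; U: 1753995490.000; V: 5820518474.000; H: 1947817810.000; F: 1293778274.000.
Minimum at F.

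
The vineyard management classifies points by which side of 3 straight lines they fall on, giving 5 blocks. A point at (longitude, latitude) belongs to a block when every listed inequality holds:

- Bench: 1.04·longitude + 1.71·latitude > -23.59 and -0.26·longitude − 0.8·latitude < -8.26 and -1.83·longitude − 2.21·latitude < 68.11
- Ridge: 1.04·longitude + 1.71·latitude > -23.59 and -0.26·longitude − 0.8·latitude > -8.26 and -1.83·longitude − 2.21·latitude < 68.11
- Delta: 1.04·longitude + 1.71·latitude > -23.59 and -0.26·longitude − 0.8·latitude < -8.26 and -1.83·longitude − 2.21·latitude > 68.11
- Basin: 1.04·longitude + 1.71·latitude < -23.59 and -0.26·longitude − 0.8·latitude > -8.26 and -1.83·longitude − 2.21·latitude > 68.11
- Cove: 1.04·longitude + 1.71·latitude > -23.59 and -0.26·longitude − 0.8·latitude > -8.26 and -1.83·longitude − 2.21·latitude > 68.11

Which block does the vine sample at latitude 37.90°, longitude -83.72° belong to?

1.04·-83.72 + 1.71·37.90 = -22.260, which is > -23.59
-0.26·-83.72 − 0.8·37.90 = -8.553, which is < -8.26
-1.83·-83.72 − 2.21·37.90 = 69.449, which is > 68.11
This sign pattern matches Delta.

Delta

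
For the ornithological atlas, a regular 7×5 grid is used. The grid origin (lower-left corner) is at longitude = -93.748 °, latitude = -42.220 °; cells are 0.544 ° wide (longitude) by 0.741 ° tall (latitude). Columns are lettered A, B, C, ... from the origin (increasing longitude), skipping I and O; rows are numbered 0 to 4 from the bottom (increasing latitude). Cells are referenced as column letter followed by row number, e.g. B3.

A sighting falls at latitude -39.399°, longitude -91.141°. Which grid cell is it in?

Column index: ⌊(-91.141 − -93.748) / 0.544⌋ = ⌊4.792⌋ = 4 → column E
Row offset from origin: ⌊(-39.399 − -42.220) / 0.741⌋ = ⌊3.807⌋ = 3 → row 3

E3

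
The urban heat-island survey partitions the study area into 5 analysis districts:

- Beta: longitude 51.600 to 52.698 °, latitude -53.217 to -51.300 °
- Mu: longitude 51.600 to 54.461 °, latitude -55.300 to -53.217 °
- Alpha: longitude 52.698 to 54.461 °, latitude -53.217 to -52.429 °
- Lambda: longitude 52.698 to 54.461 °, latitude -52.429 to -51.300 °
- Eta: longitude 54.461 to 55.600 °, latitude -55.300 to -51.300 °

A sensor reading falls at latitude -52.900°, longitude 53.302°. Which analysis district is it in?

The point has longitude = 53.302 and latitude = -52.900.
Only Alpha satisfies 52.698 ≤ longitude ≤ 54.461 and -53.217 ≤ latitude ≤ -52.429.

Alpha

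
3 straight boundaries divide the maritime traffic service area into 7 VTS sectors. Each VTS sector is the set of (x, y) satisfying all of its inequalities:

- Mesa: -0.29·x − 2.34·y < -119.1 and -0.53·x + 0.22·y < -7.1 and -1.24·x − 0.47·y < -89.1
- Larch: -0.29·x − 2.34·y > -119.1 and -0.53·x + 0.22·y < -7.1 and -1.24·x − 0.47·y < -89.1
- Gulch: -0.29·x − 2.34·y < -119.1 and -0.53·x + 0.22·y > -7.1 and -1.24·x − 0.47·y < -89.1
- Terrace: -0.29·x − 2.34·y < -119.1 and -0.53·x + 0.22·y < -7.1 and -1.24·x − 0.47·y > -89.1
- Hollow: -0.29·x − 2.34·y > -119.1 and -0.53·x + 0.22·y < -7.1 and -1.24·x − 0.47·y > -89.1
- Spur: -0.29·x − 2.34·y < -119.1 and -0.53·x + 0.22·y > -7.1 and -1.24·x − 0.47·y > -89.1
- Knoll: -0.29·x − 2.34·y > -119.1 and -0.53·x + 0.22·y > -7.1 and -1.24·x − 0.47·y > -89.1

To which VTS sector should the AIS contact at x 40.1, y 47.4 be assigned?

Terrace

-0.29·40.1 − 2.34·47.4 = -122.545, which is < -119.1
-0.53·40.1 + 0.22·47.4 = -10.825, which is < -7.1
-1.24·40.1 − 0.47·47.4 = -72.002, which is > -89.1
This sign pattern matches Terrace.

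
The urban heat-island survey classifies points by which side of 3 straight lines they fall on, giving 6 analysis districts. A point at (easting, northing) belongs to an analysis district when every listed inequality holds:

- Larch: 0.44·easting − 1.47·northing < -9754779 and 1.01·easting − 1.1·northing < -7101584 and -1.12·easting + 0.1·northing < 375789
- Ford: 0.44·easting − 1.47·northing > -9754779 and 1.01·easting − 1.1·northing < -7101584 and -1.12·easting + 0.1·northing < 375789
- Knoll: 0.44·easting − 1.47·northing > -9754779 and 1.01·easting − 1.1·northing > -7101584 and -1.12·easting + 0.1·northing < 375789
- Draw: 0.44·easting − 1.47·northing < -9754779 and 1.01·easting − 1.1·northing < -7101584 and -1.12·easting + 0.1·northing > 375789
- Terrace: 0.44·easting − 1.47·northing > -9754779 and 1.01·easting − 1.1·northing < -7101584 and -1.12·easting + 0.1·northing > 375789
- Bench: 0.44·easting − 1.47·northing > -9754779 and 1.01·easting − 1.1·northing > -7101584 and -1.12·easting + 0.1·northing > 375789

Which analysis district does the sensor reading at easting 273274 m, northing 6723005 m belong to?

Larch

0.44·273274 − 1.47·6723005 = -9762576.790, which is < -9754779
1.01·273274 − 1.1·6723005 = -7119298.760, which is < -7101584
-1.12·273274 + 0.1·6723005 = 366233.620, which is < 375789
This sign pattern matches Larch.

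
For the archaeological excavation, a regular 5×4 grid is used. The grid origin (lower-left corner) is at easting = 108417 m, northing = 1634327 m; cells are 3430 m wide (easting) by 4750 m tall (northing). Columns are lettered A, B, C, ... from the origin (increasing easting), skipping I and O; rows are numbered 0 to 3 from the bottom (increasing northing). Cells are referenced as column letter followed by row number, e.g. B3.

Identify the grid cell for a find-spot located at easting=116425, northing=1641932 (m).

Column index: ⌊(116425 − 108417) / 3430⌋ = ⌊2.335⌋ = 2 → column C
Row offset from origin: ⌊(1641932 − 1634327) / 4750⌋ = ⌊1.601⌋ = 1 → row 1

C1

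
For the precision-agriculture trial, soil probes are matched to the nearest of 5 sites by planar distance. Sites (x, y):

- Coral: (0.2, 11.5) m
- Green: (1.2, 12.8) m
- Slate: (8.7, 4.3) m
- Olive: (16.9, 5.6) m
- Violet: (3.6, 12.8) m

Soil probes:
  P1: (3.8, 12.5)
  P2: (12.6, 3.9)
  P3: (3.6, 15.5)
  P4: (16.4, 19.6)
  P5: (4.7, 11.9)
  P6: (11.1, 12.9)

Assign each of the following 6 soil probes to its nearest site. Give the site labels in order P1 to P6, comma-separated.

Violet, Slate, Violet, Olive, Violet, Violet

P1 → Violet (d²=0.13)
P2 → Slate (d²=15.37)
P3 → Violet (d²=7.29)
P4 → Olive (d²=196.25)
P5 → Violet (d²=2.02)
P6 → Violet (d²=56.26)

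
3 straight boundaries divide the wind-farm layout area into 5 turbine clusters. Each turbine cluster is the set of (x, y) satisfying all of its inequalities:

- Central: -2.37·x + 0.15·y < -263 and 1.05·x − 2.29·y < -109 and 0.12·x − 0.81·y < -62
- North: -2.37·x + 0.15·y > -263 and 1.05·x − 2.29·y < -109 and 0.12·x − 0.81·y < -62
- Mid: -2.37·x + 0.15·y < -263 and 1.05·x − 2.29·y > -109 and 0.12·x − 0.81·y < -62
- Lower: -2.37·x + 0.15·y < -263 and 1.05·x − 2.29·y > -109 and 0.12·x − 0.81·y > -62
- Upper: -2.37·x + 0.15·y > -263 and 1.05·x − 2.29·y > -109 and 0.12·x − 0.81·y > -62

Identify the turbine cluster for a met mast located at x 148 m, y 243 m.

-2.37·148 + 0.15·243 = -314.310, which is < -263
1.05·148 − 2.29·243 = -401.070, which is < -109
0.12·148 − 0.81·243 = -179.070, which is < -62
This sign pattern matches Central.

Central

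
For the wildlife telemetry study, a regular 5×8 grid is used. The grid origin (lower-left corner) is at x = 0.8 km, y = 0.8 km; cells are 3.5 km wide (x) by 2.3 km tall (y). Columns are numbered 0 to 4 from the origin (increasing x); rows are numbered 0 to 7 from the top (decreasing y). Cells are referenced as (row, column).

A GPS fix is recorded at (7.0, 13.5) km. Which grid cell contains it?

(2, 1)

Column index: ⌊(7.0 − 0.8) / 3.5⌋ = ⌊1.771⌋ = 1
Row offset from origin: ⌊(13.5 − 0.8) / 2.3⌋ = ⌊5.522⌋ = 5 → row 2 (counted from top)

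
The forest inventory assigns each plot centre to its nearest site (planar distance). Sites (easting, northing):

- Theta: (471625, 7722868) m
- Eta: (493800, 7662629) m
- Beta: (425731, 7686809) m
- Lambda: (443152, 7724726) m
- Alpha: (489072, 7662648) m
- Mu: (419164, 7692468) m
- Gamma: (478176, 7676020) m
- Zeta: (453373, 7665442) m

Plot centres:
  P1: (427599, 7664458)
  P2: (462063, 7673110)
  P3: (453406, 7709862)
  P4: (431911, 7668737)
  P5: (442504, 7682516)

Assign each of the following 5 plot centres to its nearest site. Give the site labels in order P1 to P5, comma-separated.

P1 → Beta (d²=503056625.00)
P2 → Zeta (d²=134314324.00)
P3 → Lambda (d²=326083012.00)
P4 → Beta (d²=364789584.00)
P5 → Beta (d²=299763378.00)

Beta, Zeta, Lambda, Beta, Beta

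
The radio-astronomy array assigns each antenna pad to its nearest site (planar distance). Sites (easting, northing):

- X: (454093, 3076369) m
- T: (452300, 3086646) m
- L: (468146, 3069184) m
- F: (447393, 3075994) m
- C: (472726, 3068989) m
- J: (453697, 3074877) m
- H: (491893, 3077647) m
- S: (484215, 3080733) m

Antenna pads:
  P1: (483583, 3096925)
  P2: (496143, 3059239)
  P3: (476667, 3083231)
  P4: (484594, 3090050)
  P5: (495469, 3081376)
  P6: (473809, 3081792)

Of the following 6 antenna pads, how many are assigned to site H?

2

P1 → S
P2 → H
P3 → S
P4 → S
P5 → H
P6 → S
2 of the 6 go to H.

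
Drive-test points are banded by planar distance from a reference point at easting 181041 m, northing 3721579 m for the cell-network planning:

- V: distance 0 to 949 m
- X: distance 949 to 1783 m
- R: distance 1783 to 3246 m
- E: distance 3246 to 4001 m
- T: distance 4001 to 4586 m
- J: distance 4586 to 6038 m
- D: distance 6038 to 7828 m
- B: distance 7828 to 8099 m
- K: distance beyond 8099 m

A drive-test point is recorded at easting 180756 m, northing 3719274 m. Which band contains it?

Distance = √((180756−181041)² + (3719274−3721579)²) = √(81225.000 + 5313025.000) = 2322.552 m.
1783 ≤ 2322.552 < 3246 → R.

R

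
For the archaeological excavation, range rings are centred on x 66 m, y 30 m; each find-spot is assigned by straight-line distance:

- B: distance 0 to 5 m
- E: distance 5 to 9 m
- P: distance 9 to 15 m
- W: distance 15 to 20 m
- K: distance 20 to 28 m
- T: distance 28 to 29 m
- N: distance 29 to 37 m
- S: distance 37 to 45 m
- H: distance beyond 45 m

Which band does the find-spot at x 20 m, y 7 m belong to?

H

Distance = √((20−66)² + (7−30)²) = √(2116.000 + 529.000) = 51.430 m.
45 ≤ 51.430 < ∞ → H.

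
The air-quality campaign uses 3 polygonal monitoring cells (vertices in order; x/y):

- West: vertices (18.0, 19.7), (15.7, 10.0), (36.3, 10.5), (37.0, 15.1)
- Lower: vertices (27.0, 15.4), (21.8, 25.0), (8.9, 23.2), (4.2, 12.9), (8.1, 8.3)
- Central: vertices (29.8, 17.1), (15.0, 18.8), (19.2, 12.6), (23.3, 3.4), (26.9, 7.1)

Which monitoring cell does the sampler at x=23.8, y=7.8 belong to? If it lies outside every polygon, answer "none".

Cast a ray rightward from (23.8, 7.8). For each polygon, the edges (by vertex number in listed order) whose endpoints lie on opposite sides of y = 7.8, where each meets that height, and whether that is right or left of the point:
West: no edge straddles that height → 0 crossings.
Lower: no edge straddles that height → 0 crossings.
Central: 3–4 at x≈21.34 (left), 5–1 at x≈27.10 (right) → 1 crossing.
Only Central has an odd count, so the point is inside Central.

Central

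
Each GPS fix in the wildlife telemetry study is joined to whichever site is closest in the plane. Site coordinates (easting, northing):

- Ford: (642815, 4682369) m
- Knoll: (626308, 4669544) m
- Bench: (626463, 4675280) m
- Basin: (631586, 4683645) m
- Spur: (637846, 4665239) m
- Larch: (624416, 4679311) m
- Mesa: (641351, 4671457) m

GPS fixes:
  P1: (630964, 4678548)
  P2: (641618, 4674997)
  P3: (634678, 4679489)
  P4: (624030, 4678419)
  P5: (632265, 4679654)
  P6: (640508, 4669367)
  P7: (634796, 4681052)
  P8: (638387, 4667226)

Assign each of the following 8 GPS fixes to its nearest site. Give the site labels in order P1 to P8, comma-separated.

Basin, Mesa, Basin, Larch, Basin, Mesa, Basin, Spur

P1 → Basin (d²=26366293.00)
P2 → Mesa (d²=12602889.00)
P3 → Basin (d²=26832800.00)
P4 → Larch (d²=944660.00)
P5 → Basin (d²=16389122.00)
P6 → Mesa (d²=5078749.00)
P7 → Basin (d²=17027749.00)
P8 → Spur (d²=4240850.00)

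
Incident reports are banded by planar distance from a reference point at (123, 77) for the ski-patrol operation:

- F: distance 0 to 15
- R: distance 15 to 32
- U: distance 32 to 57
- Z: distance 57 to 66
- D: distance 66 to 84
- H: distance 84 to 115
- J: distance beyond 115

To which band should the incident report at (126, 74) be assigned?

F

Distance = √((126−123)² + (74−77)²) = √(9.000 + 9.000) = 4.243.
0 ≤ 4.243 < 15 → F.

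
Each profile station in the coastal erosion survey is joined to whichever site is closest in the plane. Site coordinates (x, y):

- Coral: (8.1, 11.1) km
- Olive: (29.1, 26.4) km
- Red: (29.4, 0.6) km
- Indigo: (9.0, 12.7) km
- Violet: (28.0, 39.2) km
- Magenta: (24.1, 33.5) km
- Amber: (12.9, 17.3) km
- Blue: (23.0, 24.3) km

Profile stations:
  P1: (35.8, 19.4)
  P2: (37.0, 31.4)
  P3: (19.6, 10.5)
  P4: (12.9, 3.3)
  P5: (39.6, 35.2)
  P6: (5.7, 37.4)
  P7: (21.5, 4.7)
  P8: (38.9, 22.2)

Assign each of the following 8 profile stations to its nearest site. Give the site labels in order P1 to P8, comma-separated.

Olive, Olive, Amber, Coral, Violet, Magenta, Red, Olive

P1 → Olive (d²=93.89)
P2 → Olive (d²=87.41)
P3 → Amber (d²=91.13)
P4 → Coral (d²=83.88)
P5 → Violet (d²=150.56)
P6 → Magenta (d²=353.77)
P7 → Red (d²=79.22)
P8 → Olive (d²=113.68)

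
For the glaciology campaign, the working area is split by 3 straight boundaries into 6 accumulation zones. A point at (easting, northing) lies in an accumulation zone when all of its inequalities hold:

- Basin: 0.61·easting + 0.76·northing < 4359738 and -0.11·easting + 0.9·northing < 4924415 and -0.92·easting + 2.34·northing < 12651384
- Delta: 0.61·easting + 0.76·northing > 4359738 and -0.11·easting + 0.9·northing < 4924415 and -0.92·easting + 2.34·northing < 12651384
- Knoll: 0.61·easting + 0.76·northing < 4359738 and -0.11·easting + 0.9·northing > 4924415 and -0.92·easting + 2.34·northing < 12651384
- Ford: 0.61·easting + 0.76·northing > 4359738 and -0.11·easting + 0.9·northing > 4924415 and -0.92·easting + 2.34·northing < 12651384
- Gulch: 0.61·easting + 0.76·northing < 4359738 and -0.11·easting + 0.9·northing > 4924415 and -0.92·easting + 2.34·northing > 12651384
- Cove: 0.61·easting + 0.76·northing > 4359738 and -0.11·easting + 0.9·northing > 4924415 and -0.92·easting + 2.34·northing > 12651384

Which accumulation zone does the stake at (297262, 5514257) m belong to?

Ford

0.61·297262 + 0.76·5514257 = 4372165.140, which is > 4359738
-0.11·297262 + 0.9·5514257 = 4930132.480, which is > 4924415
-0.92·297262 + 2.34·5514257 = 12629880.340, which is < 12651384
This sign pattern matches Ford.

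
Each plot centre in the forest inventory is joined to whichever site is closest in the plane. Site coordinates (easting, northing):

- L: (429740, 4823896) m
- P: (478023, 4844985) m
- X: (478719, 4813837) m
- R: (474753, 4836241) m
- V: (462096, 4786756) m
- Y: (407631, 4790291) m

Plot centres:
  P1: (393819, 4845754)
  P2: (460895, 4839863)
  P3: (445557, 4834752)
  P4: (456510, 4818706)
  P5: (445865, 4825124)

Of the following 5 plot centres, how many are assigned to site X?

1

P1 → L
P2 → R
P3 → L
P4 → X
P5 → L
1 of the 5 goes to X.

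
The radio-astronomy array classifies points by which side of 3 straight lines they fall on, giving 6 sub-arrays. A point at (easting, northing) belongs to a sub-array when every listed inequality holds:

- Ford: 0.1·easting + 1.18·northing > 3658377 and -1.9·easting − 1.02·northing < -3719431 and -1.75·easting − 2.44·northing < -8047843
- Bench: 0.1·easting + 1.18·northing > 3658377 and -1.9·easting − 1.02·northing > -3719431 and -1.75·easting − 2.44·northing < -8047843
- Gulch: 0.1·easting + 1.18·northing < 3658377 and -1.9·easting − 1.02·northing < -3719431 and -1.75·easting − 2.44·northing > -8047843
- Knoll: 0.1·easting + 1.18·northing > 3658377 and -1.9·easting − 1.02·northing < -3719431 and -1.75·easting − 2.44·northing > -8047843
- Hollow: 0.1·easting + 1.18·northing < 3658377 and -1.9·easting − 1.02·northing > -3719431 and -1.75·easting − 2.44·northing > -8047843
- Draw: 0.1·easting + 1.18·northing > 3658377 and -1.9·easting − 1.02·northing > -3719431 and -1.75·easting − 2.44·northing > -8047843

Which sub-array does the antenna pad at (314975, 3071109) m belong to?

Gulch

0.1·314975 + 1.18·3071109 = 3655406.120, which is < 3658377
-1.9·314975 − 1.02·3071109 = -3730983.680, which is < -3719431
-1.75·314975 − 2.44·3071109 = -8044712.210, which is > -8047843
This sign pattern matches Gulch.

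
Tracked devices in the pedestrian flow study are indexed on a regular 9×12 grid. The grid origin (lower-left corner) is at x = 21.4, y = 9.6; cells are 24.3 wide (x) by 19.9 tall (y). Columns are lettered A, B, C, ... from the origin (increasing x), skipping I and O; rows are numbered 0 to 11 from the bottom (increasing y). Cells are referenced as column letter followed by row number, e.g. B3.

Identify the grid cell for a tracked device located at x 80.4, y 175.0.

C8

Column index: ⌊(80.4 − 21.4) / 24.3⌋ = ⌊2.428⌋ = 2 → column C
Row offset from origin: ⌊(175.0 − 9.6) / 19.9⌋ = ⌊8.312⌋ = 8 → row 8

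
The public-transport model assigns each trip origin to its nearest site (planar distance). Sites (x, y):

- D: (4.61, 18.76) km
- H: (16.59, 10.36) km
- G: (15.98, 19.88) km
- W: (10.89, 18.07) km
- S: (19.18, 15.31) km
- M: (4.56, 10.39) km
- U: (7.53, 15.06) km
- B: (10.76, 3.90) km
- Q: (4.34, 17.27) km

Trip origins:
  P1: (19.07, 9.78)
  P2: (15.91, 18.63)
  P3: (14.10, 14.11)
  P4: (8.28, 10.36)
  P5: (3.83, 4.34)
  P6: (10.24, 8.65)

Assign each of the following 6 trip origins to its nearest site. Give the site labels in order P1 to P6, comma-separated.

H, G, H, M, M, B

P1 → H (d²=6.49)
P2 → G (d²=1.57)
P3 → H (d²=20.26)
P4 → M (d²=13.84)
P5 → M (d²=37.14)
P6 → B (d²=22.83)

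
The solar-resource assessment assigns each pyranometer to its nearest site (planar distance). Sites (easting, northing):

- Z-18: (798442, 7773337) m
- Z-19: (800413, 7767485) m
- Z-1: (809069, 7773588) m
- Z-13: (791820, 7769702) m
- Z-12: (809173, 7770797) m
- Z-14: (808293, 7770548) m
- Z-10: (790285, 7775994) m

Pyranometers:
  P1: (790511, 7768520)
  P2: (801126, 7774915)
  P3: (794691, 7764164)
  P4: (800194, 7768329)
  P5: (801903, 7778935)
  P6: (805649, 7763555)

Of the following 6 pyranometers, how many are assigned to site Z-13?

P1 → Z-13
P2 → Z-18
P3 → Z-13
P4 → Z-19
P5 → Z-18
P6 → Z-19
2 of the 6 go to Z-13.

2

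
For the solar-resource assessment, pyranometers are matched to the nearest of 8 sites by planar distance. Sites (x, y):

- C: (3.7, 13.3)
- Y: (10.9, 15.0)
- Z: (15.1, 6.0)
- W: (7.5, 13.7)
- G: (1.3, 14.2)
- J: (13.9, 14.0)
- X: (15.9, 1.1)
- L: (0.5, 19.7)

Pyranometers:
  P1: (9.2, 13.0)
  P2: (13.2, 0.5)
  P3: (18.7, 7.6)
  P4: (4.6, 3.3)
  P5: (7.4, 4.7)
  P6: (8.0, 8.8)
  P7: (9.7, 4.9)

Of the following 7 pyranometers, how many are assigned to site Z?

3

P1 → W
P2 → X
P3 → Z
P4 → C
P5 → Z
P6 → W
P7 → Z
3 of the 7 go to Z.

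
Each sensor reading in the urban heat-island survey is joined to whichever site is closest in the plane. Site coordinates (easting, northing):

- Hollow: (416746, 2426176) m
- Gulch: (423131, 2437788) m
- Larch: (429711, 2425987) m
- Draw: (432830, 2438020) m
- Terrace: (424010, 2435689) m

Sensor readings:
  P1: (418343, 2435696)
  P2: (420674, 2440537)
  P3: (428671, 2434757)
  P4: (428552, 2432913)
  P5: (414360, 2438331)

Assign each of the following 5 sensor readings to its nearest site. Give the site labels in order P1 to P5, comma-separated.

Gulch, Gulch, Terrace, Terrace, Gulch

P1 → Gulch (d²=27301408.00)
P2 → Gulch (d²=13593850.00)
P3 → Terrace (d²=22593545.00)
P4 → Terrace (d²=28335940.00)
P5 → Gulch (d²=77225290.00)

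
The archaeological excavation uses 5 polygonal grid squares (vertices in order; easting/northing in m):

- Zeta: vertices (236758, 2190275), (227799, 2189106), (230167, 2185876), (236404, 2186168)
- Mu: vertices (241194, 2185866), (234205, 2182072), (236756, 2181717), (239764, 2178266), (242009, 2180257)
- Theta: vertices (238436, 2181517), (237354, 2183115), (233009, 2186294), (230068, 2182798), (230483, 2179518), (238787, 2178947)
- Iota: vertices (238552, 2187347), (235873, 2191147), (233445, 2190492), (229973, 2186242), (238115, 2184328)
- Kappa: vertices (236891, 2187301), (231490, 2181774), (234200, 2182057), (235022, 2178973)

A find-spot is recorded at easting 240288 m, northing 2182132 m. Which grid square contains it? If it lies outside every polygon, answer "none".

Mu

Cast a ray rightward from (240288, 2182132). For each polygon, the edges (by vertex number in listed order) whose endpoints lie on opposite sides of northing = 2182132, where each meets that height, and whether that is right or left of the point:
Zeta: no edge straddles that height → 0 crossings.
Mu: 1–2 at easting≈234315.5 (left), 5–1 at easting≈241736.6 (right) → 1 crossing.
Theta: 1–2 at easting≈238019.6 (left), 4–5 at easting≈230152.3 (left) → 0 crossings.
Iota: no edge straddles that height → 0 crossings.
Kappa: 1–2 at easting≈231839.8 (left), 4–1 at easting≈235731.0 (left) → 0 crossings.
Only Mu has an odd count, so the point is inside Mu.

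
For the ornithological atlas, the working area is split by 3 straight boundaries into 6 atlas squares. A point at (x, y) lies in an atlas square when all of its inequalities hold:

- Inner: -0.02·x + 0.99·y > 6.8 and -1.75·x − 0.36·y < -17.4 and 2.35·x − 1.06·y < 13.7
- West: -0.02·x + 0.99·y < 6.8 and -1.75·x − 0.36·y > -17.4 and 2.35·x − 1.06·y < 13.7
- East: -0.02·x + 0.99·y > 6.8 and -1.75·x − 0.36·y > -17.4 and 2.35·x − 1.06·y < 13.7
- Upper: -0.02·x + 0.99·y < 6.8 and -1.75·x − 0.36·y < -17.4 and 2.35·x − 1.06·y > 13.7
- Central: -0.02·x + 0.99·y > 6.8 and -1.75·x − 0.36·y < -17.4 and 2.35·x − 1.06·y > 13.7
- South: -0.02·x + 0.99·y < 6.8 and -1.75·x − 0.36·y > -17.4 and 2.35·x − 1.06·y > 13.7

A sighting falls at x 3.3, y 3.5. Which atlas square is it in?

West

-0.02·3.3 + 0.99·3.5 = 3.399, which is < 6.8
-1.75·3.3 − 0.36·3.5 = -7.035, which is > -17.4
2.35·3.3 − 1.06·3.5 = 4.045, which is < 13.7
This sign pattern matches West.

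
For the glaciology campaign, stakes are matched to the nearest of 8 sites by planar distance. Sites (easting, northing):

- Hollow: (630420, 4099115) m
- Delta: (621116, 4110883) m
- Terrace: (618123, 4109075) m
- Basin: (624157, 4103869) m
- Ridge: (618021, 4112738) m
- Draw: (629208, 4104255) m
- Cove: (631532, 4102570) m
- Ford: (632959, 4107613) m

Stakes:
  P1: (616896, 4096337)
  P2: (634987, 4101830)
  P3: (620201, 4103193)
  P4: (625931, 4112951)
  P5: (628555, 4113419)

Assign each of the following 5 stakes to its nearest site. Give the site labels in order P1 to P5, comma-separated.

Basin, Cove, Basin, Delta, Ford

P1 → Basin (d²=109453145.00)
P2 → Cove (d²=12484625.00)
P3 → Basin (d²=16106912.00)
P4 → Delta (d²=27460849.00)
P5 → Ford (d²=53104852.00)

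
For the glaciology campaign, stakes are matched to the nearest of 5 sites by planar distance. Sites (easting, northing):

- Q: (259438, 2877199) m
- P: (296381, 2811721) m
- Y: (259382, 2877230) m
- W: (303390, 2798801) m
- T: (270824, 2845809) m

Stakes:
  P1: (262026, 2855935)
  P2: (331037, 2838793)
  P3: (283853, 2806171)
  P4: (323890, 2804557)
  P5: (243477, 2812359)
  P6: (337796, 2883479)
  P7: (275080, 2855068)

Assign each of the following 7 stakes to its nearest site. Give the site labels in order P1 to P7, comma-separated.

P1 → T (d²=179940680.00)
P2 → P (d²=1933931520.00)
P3 → P (d²=187753284.00)
P4 → W (d²=453381536.00)
P5 → T (d²=1866760909.00)
P6 → T (d²=5904277684.00)
P7 → T (d²=103842617.00)

T, P, P, W, T, T, T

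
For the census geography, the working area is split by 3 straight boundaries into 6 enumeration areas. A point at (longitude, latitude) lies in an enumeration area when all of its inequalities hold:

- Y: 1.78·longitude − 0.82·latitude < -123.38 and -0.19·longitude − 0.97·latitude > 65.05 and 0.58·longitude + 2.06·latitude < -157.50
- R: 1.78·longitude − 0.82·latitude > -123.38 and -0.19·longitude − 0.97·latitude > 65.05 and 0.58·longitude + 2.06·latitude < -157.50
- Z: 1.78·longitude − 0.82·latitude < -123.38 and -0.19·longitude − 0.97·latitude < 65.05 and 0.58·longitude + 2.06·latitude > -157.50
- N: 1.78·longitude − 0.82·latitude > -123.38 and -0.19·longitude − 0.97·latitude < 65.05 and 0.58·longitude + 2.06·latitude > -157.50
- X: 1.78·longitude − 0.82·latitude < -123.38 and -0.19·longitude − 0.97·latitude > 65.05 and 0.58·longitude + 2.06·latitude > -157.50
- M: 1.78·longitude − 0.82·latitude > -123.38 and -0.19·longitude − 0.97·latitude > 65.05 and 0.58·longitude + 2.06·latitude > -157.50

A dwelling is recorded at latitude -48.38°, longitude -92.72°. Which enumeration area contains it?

Z

1.78·-92.72 − 0.82·-48.38 = -125.370, which is < -123.38
-0.19·-92.72 − 0.97·-48.38 = 64.545, which is < 65.05
0.58·-92.72 + 2.06·-48.38 = -153.440, which is > -157.50
This sign pattern matches Z.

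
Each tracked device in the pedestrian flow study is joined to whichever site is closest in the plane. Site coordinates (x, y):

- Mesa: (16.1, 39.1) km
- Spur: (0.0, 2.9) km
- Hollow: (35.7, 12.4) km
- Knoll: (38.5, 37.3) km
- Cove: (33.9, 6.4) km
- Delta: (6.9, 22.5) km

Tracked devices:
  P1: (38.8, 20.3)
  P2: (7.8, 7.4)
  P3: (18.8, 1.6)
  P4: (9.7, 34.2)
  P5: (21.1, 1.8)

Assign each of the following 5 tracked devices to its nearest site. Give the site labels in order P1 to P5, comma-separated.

Hollow, Spur, Cove, Mesa, Cove

P1 → Hollow (d²=72.02)
P2 → Spur (d²=81.09)
P3 → Cove (d²=251.05)
P4 → Mesa (d²=64.97)
P5 → Cove (d²=185.00)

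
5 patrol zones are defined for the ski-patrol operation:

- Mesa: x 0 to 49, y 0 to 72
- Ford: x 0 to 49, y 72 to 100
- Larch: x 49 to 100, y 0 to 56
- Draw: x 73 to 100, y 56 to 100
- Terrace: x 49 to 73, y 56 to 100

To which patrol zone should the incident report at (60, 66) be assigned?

The point has x = 60 and y = 66.
Only Terrace satisfies 49 ≤ x ≤ 73 and 56 ≤ y ≤ 100.

Terrace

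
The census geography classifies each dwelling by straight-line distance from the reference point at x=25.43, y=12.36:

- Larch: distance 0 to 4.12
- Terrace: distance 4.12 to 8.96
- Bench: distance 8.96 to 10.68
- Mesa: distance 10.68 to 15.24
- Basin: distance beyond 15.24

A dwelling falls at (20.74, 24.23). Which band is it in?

Mesa

Distance = √((20.74−25.43)² + (24.23−12.36)²) = √(21.996 + 140.897) = 12.763.
10.68 ≤ 12.763 < 15.24 → Mesa.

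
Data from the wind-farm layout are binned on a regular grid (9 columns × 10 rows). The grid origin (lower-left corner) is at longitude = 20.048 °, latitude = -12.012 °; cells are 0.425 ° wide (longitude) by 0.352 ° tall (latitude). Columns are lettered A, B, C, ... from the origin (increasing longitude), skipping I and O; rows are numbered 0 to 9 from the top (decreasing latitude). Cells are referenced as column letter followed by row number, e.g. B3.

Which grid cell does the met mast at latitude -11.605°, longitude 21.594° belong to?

Column index: ⌊(21.594 − 20.048) / 0.425⌋ = ⌊3.638⌋ = 3 → column D
Row offset from origin: ⌊(-11.605 − -12.012) / 0.352⌋ = ⌊1.156⌋ = 1 → row 8 (counted from top)

D8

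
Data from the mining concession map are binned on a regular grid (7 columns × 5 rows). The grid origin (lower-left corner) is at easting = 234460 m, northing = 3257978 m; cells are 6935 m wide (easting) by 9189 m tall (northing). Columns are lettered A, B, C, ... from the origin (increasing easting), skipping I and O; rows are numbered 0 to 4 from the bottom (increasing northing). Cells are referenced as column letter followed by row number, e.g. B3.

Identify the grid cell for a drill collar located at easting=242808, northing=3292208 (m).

Column index: ⌊(242808 − 234460) / 6935⌋ = ⌊1.204⌋ = 1 → column B
Row offset from origin: ⌊(3292208 − 3257978) / 9189⌋ = ⌊3.725⌋ = 3 → row 3

B3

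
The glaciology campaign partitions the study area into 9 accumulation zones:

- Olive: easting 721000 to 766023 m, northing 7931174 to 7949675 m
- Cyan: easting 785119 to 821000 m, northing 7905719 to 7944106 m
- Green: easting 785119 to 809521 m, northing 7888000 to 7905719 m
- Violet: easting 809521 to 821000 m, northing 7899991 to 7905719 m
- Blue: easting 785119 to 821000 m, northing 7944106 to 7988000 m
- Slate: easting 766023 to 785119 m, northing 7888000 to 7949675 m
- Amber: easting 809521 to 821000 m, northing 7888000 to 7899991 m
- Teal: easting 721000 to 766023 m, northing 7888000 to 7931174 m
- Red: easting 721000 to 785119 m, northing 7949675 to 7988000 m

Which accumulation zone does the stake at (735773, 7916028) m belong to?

The point has easting = 735773 and northing = 7916028.
Only Teal satisfies 721000 ≤ easting ≤ 766023 and 7888000 ≤ northing ≤ 7931174.

Teal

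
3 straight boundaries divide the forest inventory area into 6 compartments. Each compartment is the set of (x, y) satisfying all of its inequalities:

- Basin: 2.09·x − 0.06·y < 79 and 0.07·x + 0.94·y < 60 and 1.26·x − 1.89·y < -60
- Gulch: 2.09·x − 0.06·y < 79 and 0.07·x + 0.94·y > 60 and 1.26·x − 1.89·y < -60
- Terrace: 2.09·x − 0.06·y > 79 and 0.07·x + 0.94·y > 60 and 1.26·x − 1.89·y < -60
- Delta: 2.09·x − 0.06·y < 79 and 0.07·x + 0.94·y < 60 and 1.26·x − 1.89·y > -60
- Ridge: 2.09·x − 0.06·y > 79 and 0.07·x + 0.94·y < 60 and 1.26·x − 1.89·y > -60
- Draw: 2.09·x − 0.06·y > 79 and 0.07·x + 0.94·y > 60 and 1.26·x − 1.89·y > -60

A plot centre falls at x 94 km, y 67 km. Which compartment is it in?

2.09·94 − 0.06·67 = 192.440, which is > 79
0.07·94 + 0.94·67 = 69.560, which is > 60
1.26·94 − 1.89·67 = -8.190, which is > -60
This sign pattern matches Draw.

Draw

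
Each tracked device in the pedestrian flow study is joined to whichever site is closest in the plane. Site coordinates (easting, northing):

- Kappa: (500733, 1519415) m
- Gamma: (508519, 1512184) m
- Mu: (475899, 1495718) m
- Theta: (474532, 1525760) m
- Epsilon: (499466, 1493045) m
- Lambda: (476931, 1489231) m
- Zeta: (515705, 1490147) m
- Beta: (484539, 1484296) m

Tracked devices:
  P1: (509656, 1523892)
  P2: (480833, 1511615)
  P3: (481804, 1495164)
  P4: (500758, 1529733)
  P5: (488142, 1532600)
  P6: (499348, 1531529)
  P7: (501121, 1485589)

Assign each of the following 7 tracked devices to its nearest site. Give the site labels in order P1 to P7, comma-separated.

Kappa, Theta, Mu, Kappa, Theta, Kappa, Epsilon

P1 → Kappa (d²=99663458.00)
P2 → Theta (d²=239783626.00)
P3 → Mu (d²=35175941.00)
P4 → Kappa (d²=106461749.00)
P5 → Theta (d²=232017700.00)
P6 → Kappa (d²=148667221.00)
P7 → Epsilon (d²=58330961.00)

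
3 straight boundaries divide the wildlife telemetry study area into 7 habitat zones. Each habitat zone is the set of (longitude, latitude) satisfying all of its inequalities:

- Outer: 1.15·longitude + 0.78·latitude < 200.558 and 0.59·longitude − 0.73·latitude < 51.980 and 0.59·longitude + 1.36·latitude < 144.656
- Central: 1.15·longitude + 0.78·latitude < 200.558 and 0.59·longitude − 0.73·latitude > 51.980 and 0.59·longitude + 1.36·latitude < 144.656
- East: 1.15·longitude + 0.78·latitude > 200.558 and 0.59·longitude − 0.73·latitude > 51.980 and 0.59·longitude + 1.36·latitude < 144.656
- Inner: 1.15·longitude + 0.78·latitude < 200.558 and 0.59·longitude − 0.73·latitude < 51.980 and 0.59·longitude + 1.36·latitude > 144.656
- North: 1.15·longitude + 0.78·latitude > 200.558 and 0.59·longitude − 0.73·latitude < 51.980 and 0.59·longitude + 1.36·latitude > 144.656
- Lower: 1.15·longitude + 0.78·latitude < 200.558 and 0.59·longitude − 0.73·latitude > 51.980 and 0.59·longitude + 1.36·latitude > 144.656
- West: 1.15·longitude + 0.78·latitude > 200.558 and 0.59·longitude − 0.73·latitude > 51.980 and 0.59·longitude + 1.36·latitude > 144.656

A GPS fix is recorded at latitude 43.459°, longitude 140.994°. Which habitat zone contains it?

1.15·140.994 + 0.78·43.459 = 196.041, which is < 200.558
0.59·140.994 − 0.73·43.459 = 51.461, which is < 51.980
0.59·140.994 + 1.36·43.459 = 142.291, which is < 144.656
This sign pattern matches Outer.

Outer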